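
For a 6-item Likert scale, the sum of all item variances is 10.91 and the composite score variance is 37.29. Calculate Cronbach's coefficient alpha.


alpha = (k/(k-1)) * (1 - sum(si^2)/s_total^2)
= (6/5) * (1 - 10.91/37.29)
alpha = 0.8489

0.8489


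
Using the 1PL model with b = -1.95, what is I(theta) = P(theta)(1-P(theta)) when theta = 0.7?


P = 1/(1+exp(-(0.7--1.95))) = 0.934
I = P*(1-P) = 0.934 * 0.066
I = 0.0616

0.0616


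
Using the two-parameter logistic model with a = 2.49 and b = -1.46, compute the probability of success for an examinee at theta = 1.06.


a*(theta - b) = 2.49 * (1.06 - -1.46) = 6.2748
exp(-6.2748) = 0.0019
P = 1 / (1 + 0.0019)
P = 0.9981

0.9981


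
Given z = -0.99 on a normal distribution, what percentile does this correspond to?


CDF(z) = 0.5 * (1 + erf(z/sqrt(2)))
erf(-0.7) = -0.6778
CDF = 0.1611
Percentile rank = 0.1611 * 100 = 16.11

16.11


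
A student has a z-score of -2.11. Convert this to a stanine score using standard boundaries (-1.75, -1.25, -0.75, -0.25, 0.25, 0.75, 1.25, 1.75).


Stanine boundaries: [-1.75, -1.25, -0.75, -0.25, 0.25, 0.75, 1.25, 1.75]
z = -2.11
Check each boundary:
  z < -1.75
  z < -1.25
  z < -0.75
  z < -0.25
  z < 0.25
  z < 0.75
  z < 1.25
  z < 1.75
Highest qualifying boundary gives stanine = 1

1


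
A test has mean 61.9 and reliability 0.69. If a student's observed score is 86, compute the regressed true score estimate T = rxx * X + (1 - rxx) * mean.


T_est = rxx * X + (1 - rxx) * mean
T_est = 0.69 * 86 + 0.31 * 61.9
T_est = 59.34 + 19.189
T_est = 78.529

78.529


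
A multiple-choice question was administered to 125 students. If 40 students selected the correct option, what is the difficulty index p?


Item difficulty p = number correct / total examinees
p = 40 / 125
p = 0.32

0.32


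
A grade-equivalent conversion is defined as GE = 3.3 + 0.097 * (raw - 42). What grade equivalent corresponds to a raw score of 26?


raw - median = 26 - 42 = -16
slope * diff = 0.097 * -16 = -1.552
GE = 3.3 + -1.552
GE = 1.748

1.748


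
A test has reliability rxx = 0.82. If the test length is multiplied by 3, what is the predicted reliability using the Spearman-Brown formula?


r_new = (n * rxx) / (1 + (n-1) * rxx)
r_new = (3 * 0.82) / (1 + 2 * 0.82)
r_new = 2.46 / 2.64
r_new = 0.9318

0.9318


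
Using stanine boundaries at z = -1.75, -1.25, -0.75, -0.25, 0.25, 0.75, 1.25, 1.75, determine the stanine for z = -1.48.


Stanine boundaries: [-1.75, -1.25, -0.75, -0.25, 0.25, 0.75, 1.25, 1.75]
z = -1.48
Check each boundary:
  z >= -1.75 -> could be stanine 2
  z < -1.25
  z < -0.75
  z < -0.25
  z < 0.25
  z < 0.75
  z < 1.25
  z < 1.75
Highest qualifying boundary gives stanine = 2

2


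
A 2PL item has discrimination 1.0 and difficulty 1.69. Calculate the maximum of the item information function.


For 2PL, max info at theta = b = 1.69
I_max = a^2 / 4 = 1.0^2 / 4
= 1.0 / 4
I_max = 0.25

0.25


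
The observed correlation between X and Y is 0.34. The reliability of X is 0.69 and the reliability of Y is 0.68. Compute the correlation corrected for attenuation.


r_corrected = rxy / sqrt(rxx * ryy)
= 0.34 / sqrt(0.69 * 0.68)
= 0.34 / sqrt(0.4692)
= 0.34 / 0.684982
r_corrected = 0.4964

0.4964


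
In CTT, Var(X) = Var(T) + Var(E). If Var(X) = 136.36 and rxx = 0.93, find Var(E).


var_true = rxx * var_obs = 0.93 * 136.36 = 126.8148
var_error = var_obs - var_true
var_error = 136.36 - 126.8148
var_error = 9.5452

9.5452


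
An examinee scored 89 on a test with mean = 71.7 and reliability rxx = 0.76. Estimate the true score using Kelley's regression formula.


T_est = rxx * X + (1 - rxx) * mean
T_est = 0.76 * 89 + 0.24 * 71.7
T_est = 67.64 + 17.208
T_est = 84.848

84.848


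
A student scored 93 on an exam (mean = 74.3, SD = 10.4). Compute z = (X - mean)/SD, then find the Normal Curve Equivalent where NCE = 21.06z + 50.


z = (X - mean) / SD = (93 - 74.3) / 10.4
z = 18.7 / 10.4
z = 1.7981
NCE = NCE = 21.06z + 50
Carry z at full precision (z = 18.7 / 10.4) into the conversion:
NCE = 21.06 * (18.7 / 10.4) + 50 = 393.822 / 10.4 + 50
NCE = 37.8675 + 50
NCE = 87.8675

87.8675


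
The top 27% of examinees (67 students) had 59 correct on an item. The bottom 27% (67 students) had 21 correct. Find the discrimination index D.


p_upper = 59/67 = 0.8806
p_lower = 21/67 = 0.3134
D = 0.8806 - 0.3134 = 0.5672

0.5672


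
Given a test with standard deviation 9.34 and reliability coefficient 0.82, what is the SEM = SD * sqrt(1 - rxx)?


SEM = SD * sqrt(1 - rxx)
SEM = 9.34 * sqrt(1 - 0.82)
SEM = 9.34 * sqrt(0.18) = 9.34 * 0.424264
SEM = 3.9626

3.9626


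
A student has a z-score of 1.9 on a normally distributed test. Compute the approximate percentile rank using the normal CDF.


CDF(z) = 0.5 * (1 + erf(z/sqrt(2)))
erf(1.3435) = 0.9426
CDF = 0.9713
Percentile rank = 0.9713 * 100 = 97.13

97.13


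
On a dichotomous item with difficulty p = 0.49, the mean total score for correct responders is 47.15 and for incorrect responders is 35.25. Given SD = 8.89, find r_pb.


q = 1 - p = 0.51
rpb = ((M1 - M0) / SD) * sqrt(p * q)
rpb = ((47.15 - 35.25) / 8.89) * sqrt(0.49 * 0.51)
rpb = 0.6692

0.6692


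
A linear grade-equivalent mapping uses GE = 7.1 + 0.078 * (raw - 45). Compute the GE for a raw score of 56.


raw - median = 56 - 45 = 11
slope * diff = 0.078 * 11 = 0.858
GE = 7.1 + 0.858
GE = 7.958

7.958


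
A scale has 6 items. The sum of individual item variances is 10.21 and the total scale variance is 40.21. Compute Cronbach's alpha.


alpha = (k/(k-1)) * (1 - sum(si^2)/s_total^2)
= (6/5) * (1 - 10.21/40.21)
alpha = 0.8953

0.8953


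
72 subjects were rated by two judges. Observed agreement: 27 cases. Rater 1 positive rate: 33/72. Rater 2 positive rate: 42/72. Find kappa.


P_o = 27/72 = 0.375
P_e = (33*42 + 39*30) / 5184 = 0.493056
kappa = (P_o - P_e) / (1 - P_e)
kappa = (0.375 - 0.493056) / (1 - 0.493056)
kappa = -0.2329

-0.2329


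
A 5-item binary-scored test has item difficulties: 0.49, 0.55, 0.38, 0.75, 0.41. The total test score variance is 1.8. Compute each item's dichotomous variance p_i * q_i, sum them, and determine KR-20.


For each item, compute p_i * q_i:
  Item 1: 0.49 * 0.51 = 0.2499
  Item 2: 0.55 * 0.45 = 0.2475
  Item 3: 0.38 * 0.62 = 0.2356
  Item 4: 0.75 * 0.25 = 0.1875
  Item 5: 0.41 * 0.59 = 0.2419
Sum(p_i * q_i) = 0.2499 + 0.2475 + 0.2356 + 0.1875 + 0.2419 = 1.1624
KR-20 = (k/(k-1)) * (1 - Sum(p_i*q_i) / Var_total)
= (5/4) * (1 - 1.1624/1.8)
= 1.25 * 0.3542
KR-20 = 0.4428

0.4428


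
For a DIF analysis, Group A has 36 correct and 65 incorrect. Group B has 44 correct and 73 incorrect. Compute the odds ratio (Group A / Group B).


Odds_A = 36/65 = 0.5538
Odds_B = 44/73 = 0.6027
OR = Odds_A / Odds_B = 0.5538 / 0.6027
Exactly, OR = (36 * 73) / (65 * 44) = 2628 / 2860
OR = 0.9189

0.9189


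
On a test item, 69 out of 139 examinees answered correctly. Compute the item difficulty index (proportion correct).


Item difficulty p = number correct / total examinees
p = 69 / 139
p = 0.4964

0.4964


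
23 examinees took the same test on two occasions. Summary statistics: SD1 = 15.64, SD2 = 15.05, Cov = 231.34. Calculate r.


r = cov(X,Y) / (SD_X * SD_Y)
r = 231.34 / (15.64 * 15.05)
r = 231.34 / 235.382
r = 0.9828

0.9828


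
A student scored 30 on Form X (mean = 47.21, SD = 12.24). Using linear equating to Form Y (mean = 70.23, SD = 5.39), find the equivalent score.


slope = SD_Y / SD_X = 5.39 / 12.24 ~ 0.4404
intercept = mean_Y - slope * mean_X = 70.23 - (5.39 / 12.24) * 47.21 ~ 49.4406
Y = slope * X + intercept. To avoid rounding drift from the rounded slope/intercept, evaluate the equivalent form Y = mean_Y + SD_Y * (X - mean_X) / SD_X at full precision:
Y = 70.23 + 5.39 * (30 - 47.21) / 12.24
Y = 70.23 - 5.39 * 17.21 / 12.24
Y = 70.23 - 92.7619 / 12.24
Y = 70.23 - 7.5786
Y = 62.6514

62.6514


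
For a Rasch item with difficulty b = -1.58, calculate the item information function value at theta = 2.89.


P = 1/(1+exp(-(2.89--1.58))) = 0.9887
I = P*(1-P) = 0.9887 * 0.0113
I = 0.0112

0.0112


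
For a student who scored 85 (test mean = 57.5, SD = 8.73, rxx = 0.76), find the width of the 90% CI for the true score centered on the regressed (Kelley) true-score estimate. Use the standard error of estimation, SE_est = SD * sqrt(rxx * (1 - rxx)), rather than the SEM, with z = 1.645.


True score estimate = 0.76*85 + 0.24*57.5 = 78.4
SE_est = SD * sqrt(rxx * (1 - rxx)) = 8.73 * sqrt(0.76 * 0.24) = 8.73 * sqrt(0.1824) = 3.728436
CI = T_est +/- z * SE_est, so width = 2 * z * SE_est = 2 * 1.645 * 3.728436
Width = 12.2666

12.2666


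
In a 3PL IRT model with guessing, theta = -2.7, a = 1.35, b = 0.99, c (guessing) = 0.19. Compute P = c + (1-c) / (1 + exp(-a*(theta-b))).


logit = 1.35*(-2.7 - 0.99) = -4.9815
P* = 1/(1 + exp(--4.9815)) = 0.0068
P = 0.19 + (1 - 0.19) * 0.0068
P = 0.1955

0.1955


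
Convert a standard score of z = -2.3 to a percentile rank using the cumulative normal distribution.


CDF(z) = 0.5 * (1 + erf(z/sqrt(2)))
erf(-1.6263) = -0.9786
CDF = 0.0107
Percentile rank = 0.0107 * 100 = 1.07

1.07


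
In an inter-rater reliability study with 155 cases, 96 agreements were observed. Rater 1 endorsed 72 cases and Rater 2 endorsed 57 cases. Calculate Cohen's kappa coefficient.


P_o = 96/155 = 0.619355
P_e = (72*57 + 83*98) / 24025 = 0.509386
kappa = (P_o - P_e) / (1 - P_e)
kappa = (0.619355 - 0.509386) / (1 - 0.509386)
kappa = 0.2241

0.2241


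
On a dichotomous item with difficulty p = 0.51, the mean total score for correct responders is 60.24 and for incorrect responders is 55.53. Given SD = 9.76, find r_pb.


q = 1 - p = 0.49
rpb = ((M1 - M0) / SD) * sqrt(p * q)
rpb = ((60.24 - 55.53) / 9.76) * sqrt(0.51 * 0.49)
rpb = 0.2412

0.2412


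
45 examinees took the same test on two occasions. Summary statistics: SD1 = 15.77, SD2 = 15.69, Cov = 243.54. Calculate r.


r = cov(X,Y) / (SD_X * SD_Y)
r = 243.54 / (15.77 * 15.69)
r = 243.54 / 247.4313
r = 0.9843

0.9843


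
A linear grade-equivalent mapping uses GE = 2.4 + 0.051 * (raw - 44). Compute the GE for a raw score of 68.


raw - median = 68 - 44 = 24
slope * diff = 0.051 * 24 = 1.224
GE = 2.4 + 1.224
GE = 3.624

3.624


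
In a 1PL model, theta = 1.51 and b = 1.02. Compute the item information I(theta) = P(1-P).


P = 1/(1+exp(-(1.51-1.02))) = 0.6201
I = P*(1-P) = 0.6201 * 0.3799
I = 0.2356

0.2356


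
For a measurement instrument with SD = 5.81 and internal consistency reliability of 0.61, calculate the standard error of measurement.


SEM = SD * sqrt(1 - rxx)
SEM = 5.81 * sqrt(1 - 0.61)
SEM = 5.81 * sqrt(0.39) = 5.81 * 0.6245
SEM = 3.6283

3.6283


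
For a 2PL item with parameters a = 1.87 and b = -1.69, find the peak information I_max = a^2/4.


For 2PL, max info at theta = b = -1.69
I_max = a^2 / 4 = 1.87^2 / 4
= 3.4969 / 4
I_max = 0.8742

0.8742


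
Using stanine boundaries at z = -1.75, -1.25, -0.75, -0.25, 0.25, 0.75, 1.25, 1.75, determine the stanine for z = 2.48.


Stanine boundaries: [-1.75, -1.25, -0.75, -0.25, 0.25, 0.75, 1.25, 1.75]
z = 2.48
Check each boundary:
  z >= -1.75 -> could be stanine 2
  z >= -1.25 -> could be stanine 3
  z >= -0.75 -> could be stanine 4
  z >= -0.25 -> could be stanine 5
  z >= 0.25 -> could be stanine 6
  z >= 0.75 -> could be stanine 7
  z >= 1.25 -> could be stanine 8
  z >= 1.75 -> could be stanine 9
Highest qualifying boundary gives stanine = 9

9


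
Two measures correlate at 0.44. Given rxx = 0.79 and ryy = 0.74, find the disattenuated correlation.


r_corrected = rxy / sqrt(rxx * ryy)
= 0.44 / sqrt(0.79 * 0.74)
= 0.44 / sqrt(0.5846)
= 0.44 / 0.764591
r_corrected = 0.5755

0.5755


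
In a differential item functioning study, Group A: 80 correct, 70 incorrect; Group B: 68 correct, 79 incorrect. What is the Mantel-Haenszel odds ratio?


Odds_A = 80/70 = 1.1429
Odds_B = 68/79 = 0.8608
OR = Odds_A / Odds_B = 1.1429 / 0.8608
Exactly, OR = (80 * 79) / (70 * 68) = 6320 / 4760
OR = 1.3277

1.3277


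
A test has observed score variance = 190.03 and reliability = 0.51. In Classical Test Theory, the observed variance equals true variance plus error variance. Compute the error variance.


var_true = rxx * var_obs = 0.51 * 190.03 = 96.9153
var_error = var_obs - var_true
var_error = 190.03 - 96.9153
var_error = 93.1147

93.1147


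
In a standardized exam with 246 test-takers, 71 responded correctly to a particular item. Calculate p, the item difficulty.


Item difficulty p = number correct / total examinees
p = 71 / 246
p = 0.2886

0.2886


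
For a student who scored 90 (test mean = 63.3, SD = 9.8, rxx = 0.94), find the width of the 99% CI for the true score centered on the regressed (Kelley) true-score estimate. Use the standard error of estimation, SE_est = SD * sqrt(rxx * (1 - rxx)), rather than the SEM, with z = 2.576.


True score estimate = 0.94*90 + 0.06*63.3 = 88.398
SE_est = SD * sqrt(rxx * (1 - rxx)) = 9.8 * sqrt(0.94 * 0.06) = 9.8 * sqrt(0.0564) = 2.327371
CI = T_est +/- z * SE_est, so width = 2 * z * SE_est = 2 * 2.576 * 2.327371
Width = 11.9906

11.9906


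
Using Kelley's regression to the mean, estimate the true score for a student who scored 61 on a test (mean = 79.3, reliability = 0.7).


T_est = rxx * X + (1 - rxx) * mean
T_est = 0.7 * 61 + 0.3 * 79.3
T_est = 42.7 + 23.79
T_est = 66.49

66.49


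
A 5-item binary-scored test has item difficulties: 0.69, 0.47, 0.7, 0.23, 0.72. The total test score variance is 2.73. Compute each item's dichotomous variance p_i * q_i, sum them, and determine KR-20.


For each item, compute p_i * q_i:
  Item 1: 0.69 * 0.31 = 0.2139
  Item 2: 0.47 * 0.53 = 0.2491
  Item 3: 0.7 * 0.3 = 0.21
  Item 4: 0.23 * 0.77 = 0.1771
  Item 5: 0.72 * 0.28 = 0.2016
Sum(p_i * q_i) = 0.2139 + 0.2491 + 0.21 + 0.1771 + 0.2016 = 1.0517
KR-20 = (k/(k-1)) * (1 - Sum(p_i*q_i) / Var_total)
= (5/4) * (1 - 1.0517/2.73)
= 1.25 * 0.6148
KR-20 = 0.7685

0.7685


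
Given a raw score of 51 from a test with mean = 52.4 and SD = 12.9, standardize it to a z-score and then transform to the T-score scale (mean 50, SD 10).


z = (X - mean) / SD = (51 - 52.4) / 12.9
z = -1.4 / 12.9
z = -0.1085
T-score = T = 50 + 10z
Carry z at full precision (z = -1.4 / 12.9) into the conversion:
T-score = 50 + 10 * (-1.4 / 12.9) = 50 + -14 / 12.9
T-score = 50 + -1.0853
T-score = 48.9147

48.9147


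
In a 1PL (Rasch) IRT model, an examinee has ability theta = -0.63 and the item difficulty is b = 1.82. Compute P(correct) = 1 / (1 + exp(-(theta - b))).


theta - b = -0.63 - 1.82 = -2.45
exp(-(theta - b)) = exp(2.45) = 11.5883
P = 1 / (1 + 11.5883)
P = 0.0794

0.0794


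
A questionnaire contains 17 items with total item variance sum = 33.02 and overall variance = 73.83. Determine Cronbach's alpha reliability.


alpha = (k/(k-1)) * (1 - sum(si^2)/s_total^2)
= (17/16) * (1 - 33.02/73.83)
alpha = 0.5873

0.5873


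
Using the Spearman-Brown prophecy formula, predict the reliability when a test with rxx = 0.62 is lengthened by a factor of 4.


r_new = (n * rxx) / (1 + (n-1) * rxx)
r_new = (4 * 0.62) / (1 + 3 * 0.62)
r_new = 2.48 / 2.86
r_new = 0.8671

0.8671


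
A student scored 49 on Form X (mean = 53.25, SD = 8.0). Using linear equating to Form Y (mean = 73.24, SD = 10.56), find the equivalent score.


slope = SD_Y / SD_X = 10.56 / 8.0 ~ 1.32
intercept = mean_Y - slope * mean_X = 73.24 - (10.56 / 8.0) * 53.25 ~ 2.95
Y = slope * X + intercept. To avoid rounding drift from the rounded slope/intercept, evaluate the equivalent form Y = mean_Y + SD_Y * (X - mean_X) / SD_X at full precision:
Y = 73.24 + 10.56 * (49 - 53.25) / 8.0
Y = 73.24 - 10.56 * 4.25 / 8.0
Y = 73.24 - 44.88 / 8.0
Y = 73.24 - 5.61
Y = 67.63

67.63


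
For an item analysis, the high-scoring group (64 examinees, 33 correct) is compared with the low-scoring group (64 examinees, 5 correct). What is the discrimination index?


p_upper = 33/64 = 0.5156
p_lower = 5/64 = 0.0781
D = 0.5156 - 0.0781 = 0.4375

0.4375


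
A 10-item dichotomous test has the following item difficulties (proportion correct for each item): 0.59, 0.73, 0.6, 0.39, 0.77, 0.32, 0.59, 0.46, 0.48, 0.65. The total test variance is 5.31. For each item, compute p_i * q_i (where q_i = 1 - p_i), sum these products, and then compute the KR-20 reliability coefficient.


For each item, compute p_i * q_i:
  Item 1: 0.59 * 0.41 = 0.2419
  Item 2: 0.73 * 0.27 = 0.1971
  Item 3: 0.6 * 0.4 = 0.24
  Item 4: 0.39 * 0.61 = 0.2379
  Item 5: 0.77 * 0.23 = 0.1771
  Item 6: 0.32 * 0.68 = 0.2176
  Item 7: 0.59 * 0.41 = 0.2419
  Item 8: 0.46 * 0.54 = 0.2484
  Item 9: 0.48 * 0.52 = 0.2496
  Item 10: 0.65 * 0.35 = 0.2275
Sum(p_i * q_i) = 0.2419 + 0.1971 + 0.24 + 0.2379 + 0.1771 + 0.2176 + 0.2419 + 0.2484 + 0.2496 + 0.2275 = 2.279
KR-20 = (k/(k-1)) * (1 - Sum(p_i*q_i) / Var_total)
= (10/9) * (1 - 2.279/5.31)
= 1.1111 * 0.5708
KR-20 = 0.6342

0.6342


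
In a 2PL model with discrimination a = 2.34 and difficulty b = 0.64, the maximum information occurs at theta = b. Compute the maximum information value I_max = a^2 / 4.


For 2PL, max info at theta = b = 0.64
I_max = a^2 / 4 = 2.34^2 / 4
= 5.4756 / 4
I_max = 1.3689

1.3689


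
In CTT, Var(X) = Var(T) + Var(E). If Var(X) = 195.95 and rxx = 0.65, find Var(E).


var_true = rxx * var_obs = 0.65 * 195.95 = 127.3675
var_error = var_obs - var_true
var_error = 195.95 - 127.3675
var_error = 68.5825

68.5825


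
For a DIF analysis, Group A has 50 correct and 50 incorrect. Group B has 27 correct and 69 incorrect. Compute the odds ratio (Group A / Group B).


Odds_A = 50/50 = 1.0
Odds_B = 27/69 = 0.3913
OR = Odds_A / Odds_B = 1.0 / 0.3913
Exactly, OR = (50 * 69) / (50 * 27) = 3450 / 1350
OR = 2.5556

2.5556


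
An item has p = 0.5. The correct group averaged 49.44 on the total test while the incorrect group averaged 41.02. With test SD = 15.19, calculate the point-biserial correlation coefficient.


q = 1 - p = 0.5
rpb = ((M1 - M0) / SD) * sqrt(p * q)
rpb = ((49.44 - 41.02) / 15.19) * sqrt(0.5 * 0.5)
rpb = 0.2772

0.2772


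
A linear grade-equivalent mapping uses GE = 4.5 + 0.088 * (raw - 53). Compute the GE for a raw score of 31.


raw - median = 31 - 53 = -22
slope * diff = 0.088 * -22 = -1.936
GE = 4.5 + -1.936
GE = 2.564

2.564


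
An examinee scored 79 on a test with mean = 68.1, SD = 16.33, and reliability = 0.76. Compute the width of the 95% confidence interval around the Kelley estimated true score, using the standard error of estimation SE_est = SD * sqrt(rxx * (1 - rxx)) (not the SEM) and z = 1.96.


True score estimate = 0.76*79 + 0.24*68.1 = 76.384
SE_est = SD * sqrt(rxx * (1 - rxx)) = 16.33 * sqrt(0.76 * 0.24) = 16.33 * sqrt(0.1824) = 6.974268
CI = T_est +/- z * SE_est, so width = 2 * z * SE_est = 2 * 1.96 * 6.974268
Width = 27.3391

27.3391


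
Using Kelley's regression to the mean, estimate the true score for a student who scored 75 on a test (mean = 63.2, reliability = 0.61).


T_est = rxx * X + (1 - rxx) * mean
T_est = 0.61 * 75 + 0.39 * 63.2
T_est = 45.75 + 24.648
T_est = 70.398

70.398


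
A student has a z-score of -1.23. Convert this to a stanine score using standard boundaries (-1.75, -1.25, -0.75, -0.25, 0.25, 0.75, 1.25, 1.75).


Stanine boundaries: [-1.75, -1.25, -0.75, -0.25, 0.25, 0.75, 1.25, 1.75]
z = -1.23
Check each boundary:
  z >= -1.75 -> could be stanine 2
  z >= -1.25 -> could be stanine 3
  z < -0.75
  z < -0.25
  z < 0.25
  z < 0.75
  z < 1.25
  z < 1.75
Highest qualifying boundary gives stanine = 3

3


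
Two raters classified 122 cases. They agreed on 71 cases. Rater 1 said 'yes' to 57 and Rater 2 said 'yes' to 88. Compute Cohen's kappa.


P_o = 71/122 = 0.581967
P_e = (57*88 + 65*34) / 14884 = 0.485488
kappa = (P_o - P_e) / (1 - P_e)
kappa = (0.581967 - 0.485488) / (1 - 0.485488)
kappa = 0.1875

0.1875


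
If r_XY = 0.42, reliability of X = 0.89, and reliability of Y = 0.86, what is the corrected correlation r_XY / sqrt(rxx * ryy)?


r_corrected = rxy / sqrt(rxx * ryy)
= 0.42 / sqrt(0.89 * 0.86)
= 0.42 / sqrt(0.7654)
= 0.42 / 0.874871
r_corrected = 0.4801

0.4801


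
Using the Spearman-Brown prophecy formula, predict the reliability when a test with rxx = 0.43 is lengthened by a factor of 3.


r_new = (n * rxx) / (1 + (n-1) * rxx)
r_new = (3 * 0.43) / (1 + 2 * 0.43)
r_new = 1.29 / 1.86
r_new = 0.6935

0.6935


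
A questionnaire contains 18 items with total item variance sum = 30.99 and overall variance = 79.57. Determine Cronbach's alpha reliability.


alpha = (k/(k-1)) * (1 - sum(si^2)/s_total^2)
= (18/17) * (1 - 30.99/79.57)
alpha = 0.6464

0.6464


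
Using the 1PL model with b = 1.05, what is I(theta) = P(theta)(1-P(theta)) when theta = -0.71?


P = 1/(1+exp(-(-0.71-1.05))) = 0.1468
I = P*(1-P) = 0.1468 * 0.8532
I = 0.1252

0.1252


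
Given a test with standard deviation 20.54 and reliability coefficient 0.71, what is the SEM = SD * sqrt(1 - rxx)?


SEM = SD * sqrt(1 - rxx)
SEM = 20.54 * sqrt(1 - 0.71)
SEM = 20.54 * sqrt(0.29) = 20.54 * 0.538516
SEM = 11.0611

11.0611


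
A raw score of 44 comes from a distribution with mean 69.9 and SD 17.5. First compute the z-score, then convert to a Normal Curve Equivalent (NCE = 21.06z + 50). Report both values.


z = (X - mean) / SD = (44 - 69.9) / 17.5
z = -25.9 / 17.5
z = -1.48
NCE = NCE = 21.06z + 50
Carry z at full precision (z = -25.9 / 17.5) into the conversion:
NCE = 21.06 * (-25.9 / 17.5) + 50 = -545.454 / 17.5 + 50
NCE = -31.1688 + 50
NCE = 18.8312

18.8312


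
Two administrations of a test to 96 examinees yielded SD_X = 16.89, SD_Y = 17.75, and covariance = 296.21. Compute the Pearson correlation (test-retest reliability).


r = cov(X,Y) / (SD_X * SD_Y)
r = 296.21 / (16.89 * 17.75)
r = 296.21 / 299.7975
r = 0.988

0.988


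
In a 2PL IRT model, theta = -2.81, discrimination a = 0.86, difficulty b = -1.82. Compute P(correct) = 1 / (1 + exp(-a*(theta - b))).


a*(theta - b) = 0.86 * (-2.81 - -1.82) = -0.8514
exp(--0.8514) = 2.3429
P = 1 / (1 + 2.3429)
P = 0.2991

0.2991


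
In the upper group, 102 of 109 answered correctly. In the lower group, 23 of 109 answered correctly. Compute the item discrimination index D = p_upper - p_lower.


p_upper = 102/109 = 0.9358
p_lower = 23/109 = 0.211
D = 0.9358 - 0.211 = 0.7248

0.7248


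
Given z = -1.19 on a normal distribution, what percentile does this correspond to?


CDF(z) = 0.5 * (1 + erf(z/sqrt(2)))
erf(-0.8415) = -0.766
CDF = 0.117
Percentile rank = 0.117 * 100 = 11.7

11.7


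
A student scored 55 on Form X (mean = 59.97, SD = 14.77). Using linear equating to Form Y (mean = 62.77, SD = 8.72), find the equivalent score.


slope = SD_Y / SD_X = 8.72 / 14.77 ~ 0.5904
intercept = mean_Y - slope * mean_X = 62.77 - (8.72 / 14.77) * 59.97 ~ 27.3646
Y = slope * X + intercept. To avoid rounding drift from the rounded slope/intercept, evaluate the equivalent form Y = mean_Y + SD_Y * (X - mean_X) / SD_X at full precision:
Y = 62.77 + 8.72 * (55 - 59.97) / 14.77
Y = 62.77 - 8.72 * 4.97 / 14.77
Y = 62.77 - 43.3384 / 14.77
Y = 62.77 - 2.9342
Y = 59.8358

59.8358


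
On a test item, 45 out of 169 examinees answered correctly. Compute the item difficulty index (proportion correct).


Item difficulty p = number correct / total examinees
p = 45 / 169
p = 0.2663

0.2663


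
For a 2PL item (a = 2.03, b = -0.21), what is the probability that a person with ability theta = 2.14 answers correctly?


a*(theta - b) = 2.03 * (2.14 - -0.21) = 4.7705
exp(-4.7705) = 0.0085
P = 1 / (1 + 0.0085)
P = 0.9916

0.9916


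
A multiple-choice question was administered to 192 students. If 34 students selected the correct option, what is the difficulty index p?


Item difficulty p = number correct / total examinees
p = 34 / 192
p = 0.1771

0.1771


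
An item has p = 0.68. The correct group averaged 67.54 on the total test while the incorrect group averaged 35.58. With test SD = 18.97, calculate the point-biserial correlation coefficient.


q = 1 - p = 0.32
rpb = ((M1 - M0) / SD) * sqrt(p * q)
rpb = ((67.54 - 35.58) / 18.97) * sqrt(0.68 * 0.32)
rpb = 0.7859

0.7859


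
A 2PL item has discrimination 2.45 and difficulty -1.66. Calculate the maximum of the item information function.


For 2PL, max info at theta = b = -1.66
I_max = a^2 / 4 = 2.45^2 / 4
= 6.0025 / 4
I_max = 1.5006

1.5006


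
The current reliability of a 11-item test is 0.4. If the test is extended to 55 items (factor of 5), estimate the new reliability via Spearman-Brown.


r_new = (n * rxx) / (1 + (n-1) * rxx)
r_new = (5 * 0.4) / (1 + 4 * 0.4)
r_new = 2.0 / 2.6
r_new = 0.7692

0.7692


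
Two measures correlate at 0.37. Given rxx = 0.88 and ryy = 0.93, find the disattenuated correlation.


r_corrected = rxy / sqrt(rxx * ryy)
= 0.37 / sqrt(0.88 * 0.93)
= 0.37 / sqrt(0.8184)
= 0.37 / 0.904655
r_corrected = 0.409

0.409


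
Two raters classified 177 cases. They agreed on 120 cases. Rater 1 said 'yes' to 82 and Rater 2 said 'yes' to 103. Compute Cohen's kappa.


P_o = 120/177 = 0.677966
P_e = (82*103 + 95*74) / 31329 = 0.493983
kappa = (P_o - P_e) / (1 - P_e)
kappa = (0.677966 - 0.493983) / (1 - 0.493983)
kappa = 0.3636

0.3636


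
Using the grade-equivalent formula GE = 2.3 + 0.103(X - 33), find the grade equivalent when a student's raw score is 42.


raw - median = 42 - 33 = 9
slope * diff = 0.103 * 9 = 0.927
GE = 2.3 + 0.927
GE = 3.227

3.227


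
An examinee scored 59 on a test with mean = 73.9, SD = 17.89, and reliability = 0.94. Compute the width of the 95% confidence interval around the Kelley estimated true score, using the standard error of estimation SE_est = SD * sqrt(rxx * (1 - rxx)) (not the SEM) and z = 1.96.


True score estimate = 0.94*59 + 0.06*73.9 = 59.894
SE_est = SD * sqrt(rxx * (1 - rxx)) = 17.89 * sqrt(0.94 * 0.06) = 17.89 * sqrt(0.0564) = 4.24864
CI = T_est +/- z * SE_est, so width = 2 * z * SE_est = 2 * 1.96 * 4.24864
Width = 16.6547

16.6547


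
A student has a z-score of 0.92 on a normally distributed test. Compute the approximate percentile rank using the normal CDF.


CDF(z) = 0.5 * (1 + erf(z/sqrt(2)))
erf(0.6505) = 0.6424
CDF = 0.8212
Percentile rank = 0.8212 * 100 = 82.12

82.12


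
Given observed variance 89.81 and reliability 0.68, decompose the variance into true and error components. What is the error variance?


var_true = rxx * var_obs = 0.68 * 89.81 = 61.0708
var_error = var_obs - var_true
var_error = 89.81 - 61.0708
var_error = 28.7392

28.7392


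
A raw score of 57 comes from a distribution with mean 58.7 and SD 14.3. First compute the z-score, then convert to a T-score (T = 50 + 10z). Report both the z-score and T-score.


z = (X - mean) / SD = (57 - 58.7) / 14.3
z = -1.7 / 14.3
z = -0.1189
T-score = T = 50 + 10z
Carry z at full precision (z = -1.7 / 14.3) into the conversion:
T-score = 50 + 10 * (-1.7 / 14.3) = 50 + -17 / 14.3
T-score = 50 + -1.1888
T-score = 48.8112

48.8112


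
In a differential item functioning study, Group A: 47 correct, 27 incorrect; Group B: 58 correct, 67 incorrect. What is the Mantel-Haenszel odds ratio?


Odds_A = 47/27 = 1.7407
Odds_B = 58/67 = 0.8657
OR = Odds_A / Odds_B = 1.7407 / 0.8657
Exactly, OR = (47 * 67) / (27 * 58) = 3149 / 1566
OR = 2.0109

2.0109


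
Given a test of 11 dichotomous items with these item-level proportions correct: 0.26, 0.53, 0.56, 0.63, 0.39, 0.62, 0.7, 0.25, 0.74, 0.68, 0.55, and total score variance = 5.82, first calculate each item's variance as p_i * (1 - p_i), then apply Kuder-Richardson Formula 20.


For each item, compute p_i * q_i:
  Item 1: 0.26 * 0.74 = 0.1924
  Item 2: 0.53 * 0.47 = 0.2491
  Item 3: 0.56 * 0.44 = 0.2464
  Item 4: 0.63 * 0.37 = 0.2331
  Item 5: 0.39 * 0.61 = 0.2379
  Item 6: 0.62 * 0.38 = 0.2356
  Item 7: 0.7 * 0.3 = 0.21
  Item 8: 0.25 * 0.75 = 0.1875
  Item 9: 0.74 * 0.26 = 0.1924
  Item 10: 0.68 * 0.32 = 0.2176
  Item 11: 0.55 * 0.45 = 0.2475
Sum(p_i * q_i) = 0.1924 + 0.2491 + 0.2464 + 0.2331 + 0.2379 + 0.2356 + 0.21 + 0.1875 + 0.1924 + 0.2176 + 0.2475 = 2.4495
KR-20 = (k/(k-1)) * (1 - Sum(p_i*q_i) / Var_total)
= (11/10) * (1 - 2.4495/5.82)
= 1.1 * 0.5791
KR-20 = 0.637

0.637


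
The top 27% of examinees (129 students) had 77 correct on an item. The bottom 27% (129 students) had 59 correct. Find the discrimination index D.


p_upper = 77/129 = 0.5969
p_lower = 59/129 = 0.4574
D = 0.5969 - 0.4574 = 0.1395

0.1395


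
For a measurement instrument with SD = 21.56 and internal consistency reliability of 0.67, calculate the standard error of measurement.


SEM = SD * sqrt(1 - rxx)
SEM = 21.56 * sqrt(1 - 0.67)
SEM = 21.56 * sqrt(0.33) = 21.56 * 0.574456
SEM = 12.3853

12.3853


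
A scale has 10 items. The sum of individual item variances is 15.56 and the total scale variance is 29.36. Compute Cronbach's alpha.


alpha = (k/(k-1)) * (1 - sum(si^2)/s_total^2)
= (10/9) * (1 - 15.56/29.36)
alpha = 0.5223

0.5223


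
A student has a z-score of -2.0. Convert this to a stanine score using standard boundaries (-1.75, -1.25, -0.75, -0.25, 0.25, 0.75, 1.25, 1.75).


Stanine boundaries: [-1.75, -1.25, -0.75, -0.25, 0.25, 0.75, 1.25, 1.75]
z = -2.0
Check each boundary:
  z < -1.75
  z < -1.25
  z < -0.75
  z < -0.25
  z < 0.25
  z < 0.75
  z < 1.25
  z < 1.75
Highest qualifying boundary gives stanine = 1

1


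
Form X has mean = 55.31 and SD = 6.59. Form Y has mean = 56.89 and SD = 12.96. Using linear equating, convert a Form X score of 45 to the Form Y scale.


slope = SD_Y / SD_X = 12.96 / 6.59 ~ 1.9666
intercept = mean_Y - slope * mean_X = 56.89 - (12.96 / 6.59) * 55.31 ~ -51.8835
Y = slope * X + intercept. To avoid rounding drift from the rounded slope/intercept, evaluate the equivalent form Y = mean_Y + SD_Y * (X - mean_X) / SD_X at full precision:
Y = 56.89 + 12.96 * (45 - 55.31) / 6.59
Y = 56.89 - 12.96 * 10.31 / 6.59
Y = 56.89 - 133.6176 / 6.59
Y = 56.89 - 20.2758
Y = 36.6142

36.6142


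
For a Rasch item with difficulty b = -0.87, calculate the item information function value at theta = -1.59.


P = 1/(1+exp(-(-1.59--0.87))) = 0.3274
I = P*(1-P) = 0.3274 * 0.6726
I = 0.2202

0.2202


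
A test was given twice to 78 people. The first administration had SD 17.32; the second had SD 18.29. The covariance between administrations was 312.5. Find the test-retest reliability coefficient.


r = cov(X,Y) / (SD_X * SD_Y)
r = 312.5 / (17.32 * 18.29)
r = 312.5 / 316.7828
r = 0.9865

0.9865


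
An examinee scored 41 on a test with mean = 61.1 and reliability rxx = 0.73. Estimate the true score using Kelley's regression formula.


T_est = rxx * X + (1 - rxx) * mean
T_est = 0.73 * 41 + 0.27 * 61.1
T_est = 29.93 + 16.497
T_est = 46.427

46.427


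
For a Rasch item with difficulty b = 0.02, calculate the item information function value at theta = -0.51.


P = 1/(1+exp(-(-0.51-0.02))) = 0.3705
I = P*(1-P) = 0.3705 * 0.6295
I = 0.2332

0.2332


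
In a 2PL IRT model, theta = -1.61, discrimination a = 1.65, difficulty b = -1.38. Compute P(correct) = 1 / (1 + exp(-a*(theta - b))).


a*(theta - b) = 1.65 * (-1.61 - -1.38) = -0.3795
exp(--0.3795) = 1.4616
P = 1 / (1 + 1.4616)
P = 0.4062

0.4062


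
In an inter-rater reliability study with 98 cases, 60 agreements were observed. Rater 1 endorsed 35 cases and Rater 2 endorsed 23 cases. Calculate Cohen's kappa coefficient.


P_o = 60/98 = 0.612245
P_e = (35*23 + 63*75) / 9604 = 0.575802
kappa = (P_o - P_e) / (1 - P_e)
kappa = (0.612245 - 0.575802) / (1 - 0.575802)
kappa = 0.0859

0.0859


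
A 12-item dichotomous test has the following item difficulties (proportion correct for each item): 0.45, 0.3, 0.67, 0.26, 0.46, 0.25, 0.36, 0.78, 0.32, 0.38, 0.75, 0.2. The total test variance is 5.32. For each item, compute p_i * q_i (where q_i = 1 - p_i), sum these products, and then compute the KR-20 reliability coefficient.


For each item, compute p_i * q_i:
  Item 1: 0.45 * 0.55 = 0.2475
  Item 2: 0.3 * 0.7 = 0.21
  Item 3: 0.67 * 0.33 = 0.2211
  Item 4: 0.26 * 0.74 = 0.1924
  Item 5: 0.46 * 0.54 = 0.2484
  Item 6: 0.25 * 0.75 = 0.1875
  Item 7: 0.36 * 0.64 = 0.2304
  Item 8: 0.78 * 0.22 = 0.1716
  Item 9: 0.32 * 0.68 = 0.2176
  Item 10: 0.38 * 0.62 = 0.2356
  Item 11: 0.75 * 0.25 = 0.1875
  Item 12: 0.2 * 0.8 = 0.16
Sum(p_i * q_i) = 0.2475 + 0.21 + 0.2211 + 0.1924 + 0.2484 + 0.1875 + 0.2304 + 0.1716 + 0.2176 + 0.2356 + 0.1875 + 0.16 = 2.5096
KR-20 = (k/(k-1)) * (1 - Sum(p_i*q_i) / Var_total)
= (12/11) * (1 - 2.5096/5.32)
= 1.0909 * 0.5283
KR-20 = 0.5763

0.5763


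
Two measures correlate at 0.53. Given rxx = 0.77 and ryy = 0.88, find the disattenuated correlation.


r_corrected = rxy / sqrt(rxx * ryy)
= 0.53 / sqrt(0.77 * 0.88)
= 0.53 / sqrt(0.6776)
= 0.53 / 0.823165
r_corrected = 0.6439

0.6439


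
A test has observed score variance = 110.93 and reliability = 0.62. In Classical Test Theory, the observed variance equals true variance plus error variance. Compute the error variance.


var_true = rxx * var_obs = 0.62 * 110.93 = 68.7766
var_error = var_obs - var_true
var_error = 110.93 - 68.7766
var_error = 42.1534

42.1534


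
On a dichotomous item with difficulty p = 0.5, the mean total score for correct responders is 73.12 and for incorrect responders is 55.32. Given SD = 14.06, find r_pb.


q = 1 - p = 0.5
rpb = ((M1 - M0) / SD) * sqrt(p * q)
rpb = ((73.12 - 55.32) / 14.06) * sqrt(0.5 * 0.5)
rpb = 0.633

0.633


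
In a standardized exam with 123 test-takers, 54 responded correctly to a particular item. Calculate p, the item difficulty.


Item difficulty p = number correct / total examinees
p = 54 / 123
p = 0.439

0.439


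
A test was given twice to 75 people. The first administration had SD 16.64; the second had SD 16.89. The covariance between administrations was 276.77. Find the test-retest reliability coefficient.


r = cov(X,Y) / (SD_X * SD_Y)
r = 276.77 / (16.64 * 16.89)
r = 276.77 / 281.0496
r = 0.9848

0.9848


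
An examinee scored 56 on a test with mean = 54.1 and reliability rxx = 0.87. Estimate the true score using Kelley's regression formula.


T_est = rxx * X + (1 - rxx) * mean
T_est = 0.87 * 56 + 0.13 * 54.1
T_est = 48.72 + 7.033
T_est = 55.753

55.753


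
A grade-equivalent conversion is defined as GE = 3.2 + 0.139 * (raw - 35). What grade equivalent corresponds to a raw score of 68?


raw - median = 68 - 35 = 33
slope * diff = 0.139 * 33 = 4.587
GE = 3.2 + 4.587
GE = 7.787

7.787


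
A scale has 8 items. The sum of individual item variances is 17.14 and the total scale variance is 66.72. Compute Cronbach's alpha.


alpha = (k/(k-1)) * (1 - sum(si^2)/s_total^2)
= (8/7) * (1 - 17.14/66.72)
alpha = 0.8493

0.8493


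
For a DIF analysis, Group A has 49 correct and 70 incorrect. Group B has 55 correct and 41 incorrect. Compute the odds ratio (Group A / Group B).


Odds_A = 49/70 = 0.7
Odds_B = 55/41 = 1.3415
OR = Odds_A / Odds_B = 0.7 / 1.3415
Exactly, OR = (49 * 41) / (70 * 55) = 2009 / 3850
OR = 0.5218

0.5218


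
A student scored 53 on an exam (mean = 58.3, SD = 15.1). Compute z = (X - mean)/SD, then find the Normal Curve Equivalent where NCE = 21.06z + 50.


z = (X - mean) / SD = (53 - 58.3) / 15.1
z = -5.3 / 15.1
z = -0.351
NCE = NCE = 21.06z + 50
Carry z at full precision (z = -5.3 / 15.1) into the conversion:
NCE = 21.06 * (-5.3 / 15.1) + 50 = -111.618 / 15.1 + 50
NCE = -7.3919 + 50
NCE = 42.6081

42.6081


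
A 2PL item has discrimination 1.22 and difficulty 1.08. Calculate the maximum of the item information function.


For 2PL, max info at theta = b = 1.08
I_max = a^2 / 4 = 1.22^2 / 4
= 1.4884 / 4
I_max = 0.3721

0.3721


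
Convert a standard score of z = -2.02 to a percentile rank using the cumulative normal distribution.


CDF(z) = 0.5 * (1 + erf(z/sqrt(2)))
erf(-1.4284) = -0.9566
CDF = 0.0217
Percentile rank = 0.0217 * 100 = 2.17

2.17


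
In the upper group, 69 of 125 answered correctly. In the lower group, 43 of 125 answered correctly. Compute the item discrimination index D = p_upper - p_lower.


p_upper = 69/125 = 0.552
p_lower = 43/125 = 0.344
D = 0.552 - 0.344 = 0.208

0.208


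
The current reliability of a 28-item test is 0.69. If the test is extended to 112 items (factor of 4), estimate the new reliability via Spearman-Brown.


r_new = (n * rxx) / (1 + (n-1) * rxx)
r_new = (4 * 0.69) / (1 + 3 * 0.69)
r_new = 2.76 / 3.07
r_new = 0.899

0.899


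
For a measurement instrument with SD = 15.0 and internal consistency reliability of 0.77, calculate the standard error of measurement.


SEM = SD * sqrt(1 - rxx)
SEM = 15.0 * sqrt(1 - 0.77)
SEM = 15.0 * sqrt(0.23) = 15.0 * 0.479583
SEM = 7.1937

7.1937


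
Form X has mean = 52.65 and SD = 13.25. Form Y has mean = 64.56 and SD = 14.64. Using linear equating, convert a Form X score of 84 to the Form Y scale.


slope = SD_Y / SD_X = 14.64 / 13.25 ~ 1.1049
intercept = mean_Y - slope * mean_X = 64.56 - (14.64 / 13.25) * 52.65 ~ 6.3867
Y = slope * X + intercept. To avoid rounding drift from the rounded slope/intercept, evaluate the equivalent form Y = mean_Y + SD_Y * (X - mean_X) / SD_X at full precision:
Y = 64.56 + 14.64 * (84 - 52.65) / 13.25
Y = 64.56 + 14.64 * 31.35 / 13.25
Y = 64.56 + 458.964 / 13.25
Y = 64.56 + 34.6388
Y = 99.1988

99.1988


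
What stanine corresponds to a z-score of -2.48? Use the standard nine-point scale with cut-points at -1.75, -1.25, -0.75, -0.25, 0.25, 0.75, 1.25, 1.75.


Stanine boundaries: [-1.75, -1.25, -0.75, -0.25, 0.25, 0.75, 1.25, 1.75]
z = -2.48
Check each boundary:
  z < -1.75
  z < -1.25
  z < -0.75
  z < -0.25
  z < 0.25
  z < 0.75
  z < 1.25
  z < 1.75
Highest qualifying boundary gives stanine = 1

1


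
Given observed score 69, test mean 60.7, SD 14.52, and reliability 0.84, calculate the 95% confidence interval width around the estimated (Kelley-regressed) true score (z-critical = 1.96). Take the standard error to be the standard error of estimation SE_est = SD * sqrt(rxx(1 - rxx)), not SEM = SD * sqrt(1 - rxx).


True score estimate = 0.84*69 + 0.16*60.7 = 67.672
SE_est = SD * sqrt(rxx * (1 - rxx)) = 14.52 * sqrt(0.84 * 0.16) = 14.52 * sqrt(0.1344) = 5.32312
CI = T_est +/- z * SE_est, so width = 2 * z * SE_est = 2 * 1.96 * 5.32312
Width = 20.8666

20.8666


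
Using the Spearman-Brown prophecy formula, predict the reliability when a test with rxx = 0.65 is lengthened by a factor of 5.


r_new = (n * rxx) / (1 + (n-1) * rxx)
r_new = (5 * 0.65) / (1 + 4 * 0.65)
r_new = 3.25 / 3.6
r_new = 0.9028

0.9028


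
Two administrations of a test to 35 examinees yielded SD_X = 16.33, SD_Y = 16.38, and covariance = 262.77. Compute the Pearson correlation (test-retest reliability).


r = cov(X,Y) / (SD_X * SD_Y)
r = 262.77 / (16.33 * 16.38)
r = 262.77 / 267.4854
r = 0.9824

0.9824


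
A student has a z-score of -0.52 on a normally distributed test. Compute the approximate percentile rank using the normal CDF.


CDF(z) = 0.5 * (1 + erf(z/sqrt(2)))
erf(-0.3677) = -0.3969
CDF = 0.3015
Percentile rank = 0.3015 * 100 = 30.15

30.15


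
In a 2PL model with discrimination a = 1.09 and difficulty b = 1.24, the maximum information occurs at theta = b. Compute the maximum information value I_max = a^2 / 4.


For 2PL, max info at theta = b = 1.24
I_max = a^2 / 4 = 1.09^2 / 4
= 1.1881 / 4
I_max = 0.297

0.297


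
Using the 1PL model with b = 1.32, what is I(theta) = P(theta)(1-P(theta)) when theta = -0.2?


P = 1/(1+exp(-(-0.2-1.32))) = 0.1795
I = P*(1-P) = 0.1795 * 0.8205
I = 0.1473

0.1473


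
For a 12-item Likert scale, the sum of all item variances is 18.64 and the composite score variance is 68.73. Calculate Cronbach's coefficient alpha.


alpha = (k/(k-1)) * (1 - sum(si^2)/s_total^2)
= (12/11) * (1 - 18.64/68.73)
alpha = 0.795

0.795


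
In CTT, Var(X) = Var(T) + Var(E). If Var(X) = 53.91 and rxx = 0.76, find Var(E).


var_true = rxx * var_obs = 0.76 * 53.91 = 40.9716
var_error = var_obs - var_true
var_error = 53.91 - 40.9716
var_error = 12.9384

12.9384
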